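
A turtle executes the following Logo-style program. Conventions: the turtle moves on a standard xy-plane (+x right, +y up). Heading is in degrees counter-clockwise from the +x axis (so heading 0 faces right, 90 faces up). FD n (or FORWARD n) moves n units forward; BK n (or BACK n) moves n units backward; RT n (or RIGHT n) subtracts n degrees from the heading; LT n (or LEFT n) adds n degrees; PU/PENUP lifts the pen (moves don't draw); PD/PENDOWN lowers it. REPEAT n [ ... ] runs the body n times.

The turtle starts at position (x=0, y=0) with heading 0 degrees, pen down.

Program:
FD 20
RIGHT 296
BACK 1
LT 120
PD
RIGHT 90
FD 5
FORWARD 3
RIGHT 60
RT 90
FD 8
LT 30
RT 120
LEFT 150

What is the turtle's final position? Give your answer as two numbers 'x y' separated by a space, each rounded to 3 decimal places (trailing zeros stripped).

Answer: 23.477 0.449

Derivation:
Executing turtle program step by step:
Start: pos=(0,0), heading=0, pen down
FD 20: (0,0) -> (20,0) [heading=0, draw]
RT 296: heading 0 -> 64
BK 1: (20,0) -> (19.562,-0.899) [heading=64, draw]
LT 120: heading 64 -> 184
PD: pen down
RT 90: heading 184 -> 94
FD 5: (19.562,-0.899) -> (19.213,4.089) [heading=94, draw]
FD 3: (19.213,4.089) -> (19.004,7.082) [heading=94, draw]
RT 60: heading 94 -> 34
RT 90: heading 34 -> 304
FD 8: (19.004,7.082) -> (23.477,0.449) [heading=304, draw]
LT 30: heading 304 -> 334
RT 120: heading 334 -> 214
LT 150: heading 214 -> 4
Final: pos=(23.477,0.449), heading=4, 5 segment(s) drawn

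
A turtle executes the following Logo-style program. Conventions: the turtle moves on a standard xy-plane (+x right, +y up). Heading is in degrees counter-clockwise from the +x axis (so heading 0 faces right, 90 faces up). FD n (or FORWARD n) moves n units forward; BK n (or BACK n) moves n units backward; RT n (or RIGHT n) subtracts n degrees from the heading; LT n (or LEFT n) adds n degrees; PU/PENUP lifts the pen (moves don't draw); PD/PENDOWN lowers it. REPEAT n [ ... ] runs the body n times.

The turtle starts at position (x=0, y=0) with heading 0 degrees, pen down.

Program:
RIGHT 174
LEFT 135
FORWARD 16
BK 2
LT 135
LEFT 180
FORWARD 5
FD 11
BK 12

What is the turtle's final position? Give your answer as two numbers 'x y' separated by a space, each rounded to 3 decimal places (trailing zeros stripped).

Executing turtle program step by step:
Start: pos=(0,0), heading=0, pen down
RT 174: heading 0 -> 186
LT 135: heading 186 -> 321
FD 16: (0,0) -> (12.434,-10.069) [heading=321, draw]
BK 2: (12.434,-10.069) -> (10.88,-8.81) [heading=321, draw]
LT 135: heading 321 -> 96
LT 180: heading 96 -> 276
FD 5: (10.88,-8.81) -> (11.403,-13.783) [heading=276, draw]
FD 11: (11.403,-13.783) -> (12.552,-24.723) [heading=276, draw]
BK 12: (12.552,-24.723) -> (11.298,-12.789) [heading=276, draw]
Final: pos=(11.298,-12.789), heading=276, 5 segment(s) drawn

Answer: 11.298 -12.789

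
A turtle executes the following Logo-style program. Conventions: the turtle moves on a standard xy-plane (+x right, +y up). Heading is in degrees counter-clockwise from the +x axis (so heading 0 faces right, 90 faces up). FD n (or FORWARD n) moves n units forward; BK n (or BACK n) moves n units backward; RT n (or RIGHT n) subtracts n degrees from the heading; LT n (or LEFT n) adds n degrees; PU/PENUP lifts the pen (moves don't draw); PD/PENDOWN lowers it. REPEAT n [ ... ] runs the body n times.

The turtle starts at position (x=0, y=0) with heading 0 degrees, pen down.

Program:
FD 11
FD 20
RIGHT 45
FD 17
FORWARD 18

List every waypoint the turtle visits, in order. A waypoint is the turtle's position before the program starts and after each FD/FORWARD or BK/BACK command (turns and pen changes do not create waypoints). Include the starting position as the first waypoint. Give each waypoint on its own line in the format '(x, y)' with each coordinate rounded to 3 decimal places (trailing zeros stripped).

Answer: (0, 0)
(11, 0)
(31, 0)
(43.021, -12.021)
(55.749, -24.749)

Derivation:
Executing turtle program step by step:
Start: pos=(0,0), heading=0, pen down
FD 11: (0,0) -> (11,0) [heading=0, draw]
FD 20: (11,0) -> (31,0) [heading=0, draw]
RT 45: heading 0 -> 315
FD 17: (31,0) -> (43.021,-12.021) [heading=315, draw]
FD 18: (43.021,-12.021) -> (55.749,-24.749) [heading=315, draw]
Final: pos=(55.749,-24.749), heading=315, 4 segment(s) drawn
Waypoints (5 total):
(0, 0)
(11, 0)
(31, 0)
(43.021, -12.021)
(55.749, -24.749)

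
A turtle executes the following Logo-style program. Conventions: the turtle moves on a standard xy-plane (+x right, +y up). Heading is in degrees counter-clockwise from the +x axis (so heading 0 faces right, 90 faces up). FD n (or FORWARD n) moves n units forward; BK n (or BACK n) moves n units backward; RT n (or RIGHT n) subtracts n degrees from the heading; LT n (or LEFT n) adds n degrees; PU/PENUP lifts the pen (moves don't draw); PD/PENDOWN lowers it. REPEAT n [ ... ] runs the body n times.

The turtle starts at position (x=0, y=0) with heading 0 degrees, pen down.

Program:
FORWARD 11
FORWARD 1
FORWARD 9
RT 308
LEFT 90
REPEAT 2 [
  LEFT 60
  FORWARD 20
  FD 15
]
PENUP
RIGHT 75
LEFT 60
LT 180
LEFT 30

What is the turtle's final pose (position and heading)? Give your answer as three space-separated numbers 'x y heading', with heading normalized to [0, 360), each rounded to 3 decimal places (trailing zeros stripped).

Answer: -16.322 -47.771 97

Derivation:
Executing turtle program step by step:
Start: pos=(0,0), heading=0, pen down
FD 11: (0,0) -> (11,0) [heading=0, draw]
FD 1: (11,0) -> (12,0) [heading=0, draw]
FD 9: (12,0) -> (21,0) [heading=0, draw]
RT 308: heading 0 -> 52
LT 90: heading 52 -> 142
REPEAT 2 [
  -- iteration 1/2 --
  LT 60: heading 142 -> 202
  FD 20: (21,0) -> (2.456,-7.492) [heading=202, draw]
  FD 15: (2.456,-7.492) -> (-11.451,-13.111) [heading=202, draw]
  -- iteration 2/2 --
  LT 60: heading 202 -> 262
  FD 20: (-11.451,-13.111) -> (-14.235,-32.917) [heading=262, draw]
  FD 15: (-14.235,-32.917) -> (-16.322,-47.771) [heading=262, draw]
]
PU: pen up
RT 75: heading 262 -> 187
LT 60: heading 187 -> 247
LT 180: heading 247 -> 67
LT 30: heading 67 -> 97
Final: pos=(-16.322,-47.771), heading=97, 7 segment(s) drawn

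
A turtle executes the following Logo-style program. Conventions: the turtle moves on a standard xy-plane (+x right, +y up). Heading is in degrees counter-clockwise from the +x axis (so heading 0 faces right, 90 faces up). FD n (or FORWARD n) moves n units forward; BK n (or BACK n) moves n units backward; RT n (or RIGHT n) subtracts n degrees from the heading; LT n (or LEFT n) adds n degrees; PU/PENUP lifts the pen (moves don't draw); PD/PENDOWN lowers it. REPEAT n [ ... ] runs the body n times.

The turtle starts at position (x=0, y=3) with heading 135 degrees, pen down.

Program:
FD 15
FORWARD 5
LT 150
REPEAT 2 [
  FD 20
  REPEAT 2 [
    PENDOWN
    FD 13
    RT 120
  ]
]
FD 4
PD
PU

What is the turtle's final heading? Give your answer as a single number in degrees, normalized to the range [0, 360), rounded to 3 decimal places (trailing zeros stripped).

Executing turtle program step by step:
Start: pos=(0,3), heading=135, pen down
FD 15: (0,3) -> (-10.607,13.607) [heading=135, draw]
FD 5: (-10.607,13.607) -> (-14.142,17.142) [heading=135, draw]
LT 150: heading 135 -> 285
REPEAT 2 [
  -- iteration 1/2 --
  FD 20: (-14.142,17.142) -> (-8.966,-2.176) [heading=285, draw]
  REPEAT 2 [
    -- iteration 1/2 --
    PD: pen down
    FD 13: (-8.966,-2.176) -> (-5.601,-14.733) [heading=285, draw]
    RT 120: heading 285 -> 165
    -- iteration 2/2 --
    PD: pen down
    FD 13: (-5.601,-14.733) -> (-18.158,-11.369) [heading=165, draw]
    RT 120: heading 165 -> 45
  ]
  -- iteration 2/2 --
  FD 20: (-18.158,-11.369) -> (-4.016,2.773) [heading=45, draw]
  REPEAT 2 [
    -- iteration 1/2 --
    PD: pen down
    FD 13: (-4.016,2.773) -> (5.176,11.966) [heading=45, draw]
    RT 120: heading 45 -> 285
    -- iteration 2/2 --
    PD: pen down
    FD 13: (5.176,11.966) -> (8.541,-0.591) [heading=285, draw]
    RT 120: heading 285 -> 165
  ]
]
FD 4: (8.541,-0.591) -> (4.677,0.444) [heading=165, draw]
PD: pen down
PU: pen up
Final: pos=(4.677,0.444), heading=165, 9 segment(s) drawn

Answer: 165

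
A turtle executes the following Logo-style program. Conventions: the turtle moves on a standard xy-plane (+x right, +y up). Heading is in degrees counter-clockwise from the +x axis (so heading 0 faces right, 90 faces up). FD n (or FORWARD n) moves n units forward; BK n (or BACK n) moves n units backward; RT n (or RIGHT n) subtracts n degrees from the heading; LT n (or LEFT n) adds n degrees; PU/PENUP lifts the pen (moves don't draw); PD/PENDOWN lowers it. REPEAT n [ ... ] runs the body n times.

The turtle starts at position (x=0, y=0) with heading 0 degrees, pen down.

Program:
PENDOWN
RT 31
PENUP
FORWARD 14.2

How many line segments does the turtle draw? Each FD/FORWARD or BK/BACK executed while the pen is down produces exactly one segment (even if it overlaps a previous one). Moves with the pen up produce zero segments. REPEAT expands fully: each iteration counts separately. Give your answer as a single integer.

Answer: 0

Derivation:
Executing turtle program step by step:
Start: pos=(0,0), heading=0, pen down
PD: pen down
RT 31: heading 0 -> 329
PU: pen up
FD 14.2: (0,0) -> (12.172,-7.314) [heading=329, move]
Final: pos=(12.172,-7.314), heading=329, 0 segment(s) drawn
Segments drawn: 0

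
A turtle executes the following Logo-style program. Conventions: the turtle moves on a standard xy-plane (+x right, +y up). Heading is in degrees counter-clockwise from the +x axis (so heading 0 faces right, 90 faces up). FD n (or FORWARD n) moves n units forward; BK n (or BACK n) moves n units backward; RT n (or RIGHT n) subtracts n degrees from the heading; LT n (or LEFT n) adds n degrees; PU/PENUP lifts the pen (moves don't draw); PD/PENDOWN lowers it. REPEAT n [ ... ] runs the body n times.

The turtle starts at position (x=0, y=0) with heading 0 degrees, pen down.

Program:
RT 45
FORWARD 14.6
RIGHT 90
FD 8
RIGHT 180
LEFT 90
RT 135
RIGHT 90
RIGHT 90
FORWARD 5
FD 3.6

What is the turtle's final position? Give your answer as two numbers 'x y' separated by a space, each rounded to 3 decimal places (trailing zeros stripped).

Answer: -3.933 -15.981

Derivation:
Executing turtle program step by step:
Start: pos=(0,0), heading=0, pen down
RT 45: heading 0 -> 315
FD 14.6: (0,0) -> (10.324,-10.324) [heading=315, draw]
RT 90: heading 315 -> 225
FD 8: (10.324,-10.324) -> (4.667,-15.981) [heading=225, draw]
RT 180: heading 225 -> 45
LT 90: heading 45 -> 135
RT 135: heading 135 -> 0
RT 90: heading 0 -> 270
RT 90: heading 270 -> 180
FD 5: (4.667,-15.981) -> (-0.333,-15.981) [heading=180, draw]
FD 3.6: (-0.333,-15.981) -> (-3.933,-15.981) [heading=180, draw]
Final: pos=(-3.933,-15.981), heading=180, 4 segment(s) drawn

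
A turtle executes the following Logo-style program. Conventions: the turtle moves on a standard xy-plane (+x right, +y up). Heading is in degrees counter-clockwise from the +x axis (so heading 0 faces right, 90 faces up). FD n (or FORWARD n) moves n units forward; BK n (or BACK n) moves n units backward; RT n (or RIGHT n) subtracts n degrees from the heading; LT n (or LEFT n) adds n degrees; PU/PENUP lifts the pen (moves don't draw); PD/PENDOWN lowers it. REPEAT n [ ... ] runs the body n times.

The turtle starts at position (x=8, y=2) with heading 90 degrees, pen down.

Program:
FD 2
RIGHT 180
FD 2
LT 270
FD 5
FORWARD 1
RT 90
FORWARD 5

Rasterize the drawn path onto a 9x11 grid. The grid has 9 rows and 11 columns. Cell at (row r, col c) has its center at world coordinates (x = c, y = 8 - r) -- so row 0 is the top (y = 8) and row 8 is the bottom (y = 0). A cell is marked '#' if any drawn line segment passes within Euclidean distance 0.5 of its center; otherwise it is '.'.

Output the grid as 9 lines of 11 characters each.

Segment 0: (8,2) -> (8,4)
Segment 1: (8,4) -> (8,2)
Segment 2: (8,2) -> (3,2)
Segment 3: (3,2) -> (2,2)
Segment 4: (2,2) -> (2,7)

Answer: ...........
..#........
..#........
..#........
..#.....#..
..#.....#..
..#######..
...........
...........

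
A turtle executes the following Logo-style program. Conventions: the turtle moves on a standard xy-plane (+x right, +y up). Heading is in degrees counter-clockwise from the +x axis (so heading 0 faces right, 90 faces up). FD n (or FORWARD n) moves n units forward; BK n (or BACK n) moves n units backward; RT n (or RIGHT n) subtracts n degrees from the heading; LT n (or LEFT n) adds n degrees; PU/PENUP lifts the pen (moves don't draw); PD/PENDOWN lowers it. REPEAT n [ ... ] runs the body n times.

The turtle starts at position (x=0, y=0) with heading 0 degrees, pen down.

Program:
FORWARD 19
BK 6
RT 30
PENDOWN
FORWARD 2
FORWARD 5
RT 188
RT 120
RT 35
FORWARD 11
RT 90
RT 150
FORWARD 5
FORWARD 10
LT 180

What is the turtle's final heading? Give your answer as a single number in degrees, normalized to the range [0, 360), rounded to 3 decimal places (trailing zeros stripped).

Answer: 287

Derivation:
Executing turtle program step by step:
Start: pos=(0,0), heading=0, pen down
FD 19: (0,0) -> (19,0) [heading=0, draw]
BK 6: (19,0) -> (13,0) [heading=0, draw]
RT 30: heading 0 -> 330
PD: pen down
FD 2: (13,0) -> (14.732,-1) [heading=330, draw]
FD 5: (14.732,-1) -> (19.062,-3.5) [heading=330, draw]
RT 188: heading 330 -> 142
RT 120: heading 142 -> 22
RT 35: heading 22 -> 347
FD 11: (19.062,-3.5) -> (29.78,-5.974) [heading=347, draw]
RT 90: heading 347 -> 257
RT 150: heading 257 -> 107
FD 5: (29.78,-5.974) -> (28.318,-1.193) [heading=107, draw]
FD 10: (28.318,-1.193) -> (25.395,8.37) [heading=107, draw]
LT 180: heading 107 -> 287
Final: pos=(25.395,8.37), heading=287, 7 segment(s) drawn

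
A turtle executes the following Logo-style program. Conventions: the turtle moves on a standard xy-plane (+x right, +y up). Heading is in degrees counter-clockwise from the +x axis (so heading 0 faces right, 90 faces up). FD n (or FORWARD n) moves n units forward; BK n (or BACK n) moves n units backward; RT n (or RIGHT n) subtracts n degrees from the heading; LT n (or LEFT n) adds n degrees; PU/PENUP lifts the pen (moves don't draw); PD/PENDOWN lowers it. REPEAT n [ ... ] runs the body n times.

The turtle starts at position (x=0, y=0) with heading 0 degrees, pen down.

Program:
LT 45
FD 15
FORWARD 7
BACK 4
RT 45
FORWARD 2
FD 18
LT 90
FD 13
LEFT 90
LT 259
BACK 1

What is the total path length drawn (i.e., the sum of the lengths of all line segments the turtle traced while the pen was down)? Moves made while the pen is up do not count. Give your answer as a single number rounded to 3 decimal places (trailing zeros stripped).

Answer: 60

Derivation:
Executing turtle program step by step:
Start: pos=(0,0), heading=0, pen down
LT 45: heading 0 -> 45
FD 15: (0,0) -> (10.607,10.607) [heading=45, draw]
FD 7: (10.607,10.607) -> (15.556,15.556) [heading=45, draw]
BK 4: (15.556,15.556) -> (12.728,12.728) [heading=45, draw]
RT 45: heading 45 -> 0
FD 2: (12.728,12.728) -> (14.728,12.728) [heading=0, draw]
FD 18: (14.728,12.728) -> (32.728,12.728) [heading=0, draw]
LT 90: heading 0 -> 90
FD 13: (32.728,12.728) -> (32.728,25.728) [heading=90, draw]
LT 90: heading 90 -> 180
LT 259: heading 180 -> 79
BK 1: (32.728,25.728) -> (32.537,24.746) [heading=79, draw]
Final: pos=(32.537,24.746), heading=79, 7 segment(s) drawn

Segment lengths:
  seg 1: (0,0) -> (10.607,10.607), length = 15
  seg 2: (10.607,10.607) -> (15.556,15.556), length = 7
  seg 3: (15.556,15.556) -> (12.728,12.728), length = 4
  seg 4: (12.728,12.728) -> (14.728,12.728), length = 2
  seg 5: (14.728,12.728) -> (32.728,12.728), length = 18
  seg 6: (32.728,12.728) -> (32.728,25.728), length = 13
  seg 7: (32.728,25.728) -> (32.537,24.746), length = 1
Total = 60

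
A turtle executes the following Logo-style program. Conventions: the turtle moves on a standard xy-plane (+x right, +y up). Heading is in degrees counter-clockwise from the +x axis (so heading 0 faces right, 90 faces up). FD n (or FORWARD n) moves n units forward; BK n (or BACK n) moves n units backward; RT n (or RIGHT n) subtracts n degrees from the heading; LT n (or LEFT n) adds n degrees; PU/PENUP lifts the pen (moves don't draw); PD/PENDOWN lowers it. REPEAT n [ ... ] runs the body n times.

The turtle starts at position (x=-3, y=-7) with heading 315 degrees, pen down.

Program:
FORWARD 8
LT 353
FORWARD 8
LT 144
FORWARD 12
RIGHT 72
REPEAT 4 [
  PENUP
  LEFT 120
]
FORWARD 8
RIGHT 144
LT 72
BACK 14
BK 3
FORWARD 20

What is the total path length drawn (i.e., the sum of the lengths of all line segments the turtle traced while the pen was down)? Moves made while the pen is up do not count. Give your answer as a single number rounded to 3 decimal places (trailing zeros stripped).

Executing turtle program step by step:
Start: pos=(-3,-7), heading=315, pen down
FD 8: (-3,-7) -> (2.657,-12.657) [heading=315, draw]
LT 353: heading 315 -> 308
FD 8: (2.657,-12.657) -> (7.582,-18.961) [heading=308, draw]
LT 144: heading 308 -> 92
FD 12: (7.582,-18.961) -> (7.163,-6.968) [heading=92, draw]
RT 72: heading 92 -> 20
REPEAT 4 [
  -- iteration 1/4 --
  PU: pen up
  LT 120: heading 20 -> 140
  -- iteration 2/4 --
  PU: pen up
  LT 120: heading 140 -> 260
  -- iteration 3/4 --
  PU: pen up
  LT 120: heading 260 -> 20
  -- iteration 4/4 --
  PU: pen up
  LT 120: heading 20 -> 140
]
FD 8: (7.163,-6.968) -> (1.035,-1.826) [heading=140, move]
RT 144: heading 140 -> 356
LT 72: heading 356 -> 68
BK 14: (1.035,-1.826) -> (-4.209,-14.807) [heading=68, move]
BK 3: (-4.209,-14.807) -> (-5.333,-17.588) [heading=68, move]
FD 20: (-5.333,-17.588) -> (2.159,0.956) [heading=68, move]
Final: pos=(2.159,0.956), heading=68, 3 segment(s) drawn

Segment lengths:
  seg 1: (-3,-7) -> (2.657,-12.657), length = 8
  seg 2: (2.657,-12.657) -> (7.582,-18.961), length = 8
  seg 3: (7.582,-18.961) -> (7.163,-6.968), length = 12
Total = 28

Answer: 28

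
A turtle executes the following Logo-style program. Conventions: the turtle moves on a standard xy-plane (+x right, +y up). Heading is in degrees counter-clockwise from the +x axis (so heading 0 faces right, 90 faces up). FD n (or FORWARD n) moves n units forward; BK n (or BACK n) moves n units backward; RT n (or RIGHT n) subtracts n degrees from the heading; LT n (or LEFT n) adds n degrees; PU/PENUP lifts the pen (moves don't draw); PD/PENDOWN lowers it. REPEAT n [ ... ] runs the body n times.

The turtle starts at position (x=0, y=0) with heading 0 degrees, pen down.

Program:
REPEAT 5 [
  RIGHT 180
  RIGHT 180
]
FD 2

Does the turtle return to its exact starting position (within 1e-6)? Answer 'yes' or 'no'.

Answer: no

Derivation:
Executing turtle program step by step:
Start: pos=(0,0), heading=0, pen down
REPEAT 5 [
  -- iteration 1/5 --
  RT 180: heading 0 -> 180
  RT 180: heading 180 -> 0
  -- iteration 2/5 --
  RT 180: heading 0 -> 180
  RT 180: heading 180 -> 0
  -- iteration 3/5 --
  RT 180: heading 0 -> 180
  RT 180: heading 180 -> 0
  -- iteration 4/5 --
  RT 180: heading 0 -> 180
  RT 180: heading 180 -> 0
  -- iteration 5/5 --
  RT 180: heading 0 -> 180
  RT 180: heading 180 -> 0
]
FD 2: (0,0) -> (2,0) [heading=0, draw]
Final: pos=(2,0), heading=0, 1 segment(s) drawn

Start position: (0, 0)
Final position: (2, 0)
Distance = 2; >= 1e-6 -> NOT closed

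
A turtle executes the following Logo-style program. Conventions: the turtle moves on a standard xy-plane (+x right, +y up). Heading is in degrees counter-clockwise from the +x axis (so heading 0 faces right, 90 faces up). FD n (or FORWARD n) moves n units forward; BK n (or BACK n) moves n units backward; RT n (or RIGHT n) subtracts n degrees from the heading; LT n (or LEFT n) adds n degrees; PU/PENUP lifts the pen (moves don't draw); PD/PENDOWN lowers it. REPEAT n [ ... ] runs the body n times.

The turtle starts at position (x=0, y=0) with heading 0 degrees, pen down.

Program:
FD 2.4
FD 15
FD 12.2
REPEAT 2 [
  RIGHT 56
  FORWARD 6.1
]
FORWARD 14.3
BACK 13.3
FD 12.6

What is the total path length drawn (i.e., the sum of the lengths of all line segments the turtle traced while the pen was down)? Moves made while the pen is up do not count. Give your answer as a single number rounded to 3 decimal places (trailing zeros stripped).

Answer: 82

Derivation:
Executing turtle program step by step:
Start: pos=(0,0), heading=0, pen down
FD 2.4: (0,0) -> (2.4,0) [heading=0, draw]
FD 15: (2.4,0) -> (17.4,0) [heading=0, draw]
FD 12.2: (17.4,0) -> (29.6,0) [heading=0, draw]
REPEAT 2 [
  -- iteration 1/2 --
  RT 56: heading 0 -> 304
  FD 6.1: (29.6,0) -> (33.011,-5.057) [heading=304, draw]
  -- iteration 2/2 --
  RT 56: heading 304 -> 248
  FD 6.1: (33.011,-5.057) -> (30.726,-10.713) [heading=248, draw]
]
FD 14.3: (30.726,-10.713) -> (25.369,-23.972) [heading=248, draw]
BK 13.3: (25.369,-23.972) -> (30.351,-11.64) [heading=248, draw]
FD 12.6: (30.351,-11.64) -> (25.631,-23.323) [heading=248, draw]
Final: pos=(25.631,-23.323), heading=248, 8 segment(s) drawn

Segment lengths:
  seg 1: (0,0) -> (2.4,0), length = 2.4
  seg 2: (2.4,0) -> (17.4,0), length = 15
  seg 3: (17.4,0) -> (29.6,0), length = 12.2
  seg 4: (29.6,0) -> (33.011,-5.057), length = 6.1
  seg 5: (33.011,-5.057) -> (30.726,-10.713), length = 6.1
  seg 6: (30.726,-10.713) -> (25.369,-23.972), length = 14.3
  seg 7: (25.369,-23.972) -> (30.351,-11.64), length = 13.3
  seg 8: (30.351,-11.64) -> (25.631,-23.323), length = 12.6
Total = 82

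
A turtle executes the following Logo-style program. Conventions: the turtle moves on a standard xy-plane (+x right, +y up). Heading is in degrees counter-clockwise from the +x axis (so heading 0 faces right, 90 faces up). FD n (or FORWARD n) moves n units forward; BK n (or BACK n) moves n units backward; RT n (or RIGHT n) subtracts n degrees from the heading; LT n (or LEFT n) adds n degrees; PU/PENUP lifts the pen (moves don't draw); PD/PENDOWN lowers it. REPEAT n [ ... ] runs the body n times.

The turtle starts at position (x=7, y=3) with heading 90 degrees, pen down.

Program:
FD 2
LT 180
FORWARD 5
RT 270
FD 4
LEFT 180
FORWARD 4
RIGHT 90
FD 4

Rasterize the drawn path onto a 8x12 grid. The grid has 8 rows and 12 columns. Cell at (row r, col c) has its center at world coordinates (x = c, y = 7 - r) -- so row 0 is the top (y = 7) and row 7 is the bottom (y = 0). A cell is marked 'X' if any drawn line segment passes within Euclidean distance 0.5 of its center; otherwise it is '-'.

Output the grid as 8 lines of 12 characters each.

Segment 0: (7,3) -> (7,5)
Segment 1: (7,5) -> (7,0)
Segment 2: (7,0) -> (11,0)
Segment 3: (11,0) -> (7,0)
Segment 4: (7,0) -> (7,4)

Answer: ------------
------------
-------X----
-------X----
-------X----
-------X----
-------X----
-------XXXXX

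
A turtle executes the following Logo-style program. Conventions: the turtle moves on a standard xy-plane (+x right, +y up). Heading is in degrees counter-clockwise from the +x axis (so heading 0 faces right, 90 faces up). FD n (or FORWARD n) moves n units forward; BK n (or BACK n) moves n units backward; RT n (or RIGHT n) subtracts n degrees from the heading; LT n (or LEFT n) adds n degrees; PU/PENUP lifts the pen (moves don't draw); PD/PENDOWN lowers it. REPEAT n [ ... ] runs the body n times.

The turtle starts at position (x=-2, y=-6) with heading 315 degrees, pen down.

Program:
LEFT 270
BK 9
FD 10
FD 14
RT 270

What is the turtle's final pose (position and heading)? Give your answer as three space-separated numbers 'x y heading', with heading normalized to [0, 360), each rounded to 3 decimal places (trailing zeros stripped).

Answer: -12.607 -16.607 315

Derivation:
Executing turtle program step by step:
Start: pos=(-2,-6), heading=315, pen down
LT 270: heading 315 -> 225
BK 9: (-2,-6) -> (4.364,0.364) [heading=225, draw]
FD 10: (4.364,0.364) -> (-2.707,-6.707) [heading=225, draw]
FD 14: (-2.707,-6.707) -> (-12.607,-16.607) [heading=225, draw]
RT 270: heading 225 -> 315
Final: pos=(-12.607,-16.607), heading=315, 3 segment(s) drawn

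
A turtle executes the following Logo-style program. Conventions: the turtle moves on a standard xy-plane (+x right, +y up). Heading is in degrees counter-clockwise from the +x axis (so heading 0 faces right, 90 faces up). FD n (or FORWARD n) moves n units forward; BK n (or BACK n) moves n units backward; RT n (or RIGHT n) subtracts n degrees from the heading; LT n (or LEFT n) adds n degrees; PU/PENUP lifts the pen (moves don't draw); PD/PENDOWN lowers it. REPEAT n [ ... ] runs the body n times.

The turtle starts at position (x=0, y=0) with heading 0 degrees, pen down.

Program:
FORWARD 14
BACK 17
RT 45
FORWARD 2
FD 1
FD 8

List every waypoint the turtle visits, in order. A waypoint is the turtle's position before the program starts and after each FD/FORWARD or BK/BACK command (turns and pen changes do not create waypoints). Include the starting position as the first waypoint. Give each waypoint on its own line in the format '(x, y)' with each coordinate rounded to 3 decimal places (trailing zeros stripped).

Answer: (0, 0)
(14, 0)
(-3, 0)
(-1.586, -1.414)
(-0.879, -2.121)
(4.778, -7.778)

Derivation:
Executing turtle program step by step:
Start: pos=(0,0), heading=0, pen down
FD 14: (0,0) -> (14,0) [heading=0, draw]
BK 17: (14,0) -> (-3,0) [heading=0, draw]
RT 45: heading 0 -> 315
FD 2: (-3,0) -> (-1.586,-1.414) [heading=315, draw]
FD 1: (-1.586,-1.414) -> (-0.879,-2.121) [heading=315, draw]
FD 8: (-0.879,-2.121) -> (4.778,-7.778) [heading=315, draw]
Final: pos=(4.778,-7.778), heading=315, 5 segment(s) drawn
Waypoints (6 total):
(0, 0)
(14, 0)
(-3, 0)
(-1.586, -1.414)
(-0.879, -2.121)
(4.778, -7.778)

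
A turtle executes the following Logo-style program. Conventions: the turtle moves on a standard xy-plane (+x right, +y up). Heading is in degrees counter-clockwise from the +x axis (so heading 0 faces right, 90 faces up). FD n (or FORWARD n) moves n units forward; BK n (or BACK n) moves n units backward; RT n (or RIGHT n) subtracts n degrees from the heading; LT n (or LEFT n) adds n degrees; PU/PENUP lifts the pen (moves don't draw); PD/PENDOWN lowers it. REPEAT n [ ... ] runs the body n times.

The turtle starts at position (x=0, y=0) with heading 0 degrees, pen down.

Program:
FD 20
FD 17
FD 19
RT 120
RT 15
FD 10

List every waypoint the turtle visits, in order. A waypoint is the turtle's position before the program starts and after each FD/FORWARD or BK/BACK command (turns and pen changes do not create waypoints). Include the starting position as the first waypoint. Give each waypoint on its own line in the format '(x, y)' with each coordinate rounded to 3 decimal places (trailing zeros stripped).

Executing turtle program step by step:
Start: pos=(0,0), heading=0, pen down
FD 20: (0,0) -> (20,0) [heading=0, draw]
FD 17: (20,0) -> (37,0) [heading=0, draw]
FD 19: (37,0) -> (56,0) [heading=0, draw]
RT 120: heading 0 -> 240
RT 15: heading 240 -> 225
FD 10: (56,0) -> (48.929,-7.071) [heading=225, draw]
Final: pos=(48.929,-7.071), heading=225, 4 segment(s) drawn
Waypoints (5 total):
(0, 0)
(20, 0)
(37, 0)
(56, 0)
(48.929, -7.071)

Answer: (0, 0)
(20, 0)
(37, 0)
(56, 0)
(48.929, -7.071)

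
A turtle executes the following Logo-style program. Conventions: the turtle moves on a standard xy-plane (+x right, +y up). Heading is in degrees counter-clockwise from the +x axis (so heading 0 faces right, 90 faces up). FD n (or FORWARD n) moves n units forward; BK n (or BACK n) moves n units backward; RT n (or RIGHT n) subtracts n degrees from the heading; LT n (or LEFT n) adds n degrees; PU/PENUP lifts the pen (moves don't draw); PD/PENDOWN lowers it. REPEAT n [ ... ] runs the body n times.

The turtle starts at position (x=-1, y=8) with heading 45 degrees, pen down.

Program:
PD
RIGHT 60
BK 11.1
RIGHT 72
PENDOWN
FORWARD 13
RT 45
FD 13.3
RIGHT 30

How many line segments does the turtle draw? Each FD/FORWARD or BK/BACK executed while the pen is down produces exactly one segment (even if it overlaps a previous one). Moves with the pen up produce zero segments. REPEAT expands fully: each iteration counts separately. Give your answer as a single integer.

Answer: 3

Derivation:
Executing turtle program step by step:
Start: pos=(-1,8), heading=45, pen down
PD: pen down
RT 60: heading 45 -> 345
BK 11.1: (-1,8) -> (-11.722,10.873) [heading=345, draw]
RT 72: heading 345 -> 273
PD: pen down
FD 13: (-11.722,10.873) -> (-11.041,-2.109) [heading=273, draw]
RT 45: heading 273 -> 228
FD 13.3: (-11.041,-2.109) -> (-19.941,-11.993) [heading=228, draw]
RT 30: heading 228 -> 198
Final: pos=(-19.941,-11.993), heading=198, 3 segment(s) drawn
Segments drawn: 3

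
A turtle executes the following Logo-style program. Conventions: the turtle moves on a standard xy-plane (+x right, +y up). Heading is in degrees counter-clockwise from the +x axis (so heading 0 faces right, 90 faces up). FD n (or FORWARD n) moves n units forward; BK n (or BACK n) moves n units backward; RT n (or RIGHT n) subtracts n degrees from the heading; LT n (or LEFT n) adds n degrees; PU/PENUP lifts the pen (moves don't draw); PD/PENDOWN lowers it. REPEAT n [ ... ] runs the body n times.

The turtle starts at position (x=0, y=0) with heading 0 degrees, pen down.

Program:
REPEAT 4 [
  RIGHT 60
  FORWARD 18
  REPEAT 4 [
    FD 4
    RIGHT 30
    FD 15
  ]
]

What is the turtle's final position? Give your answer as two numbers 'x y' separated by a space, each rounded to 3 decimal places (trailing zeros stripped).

Executing turtle program step by step:
Start: pos=(0,0), heading=0, pen down
REPEAT 4 [
  -- iteration 1/4 --
  RT 60: heading 0 -> 300
  FD 18: (0,0) -> (9,-15.588) [heading=300, draw]
  REPEAT 4 [
    -- iteration 1/4 --
    FD 4: (9,-15.588) -> (11,-19.053) [heading=300, draw]
    RT 30: heading 300 -> 270
    FD 15: (11,-19.053) -> (11,-34.053) [heading=270, draw]
    -- iteration 2/4 --
    FD 4: (11,-34.053) -> (11,-38.053) [heading=270, draw]
    RT 30: heading 270 -> 240
    FD 15: (11,-38.053) -> (3.5,-51.043) [heading=240, draw]
    -- iteration 3/4 --
    FD 4: (3.5,-51.043) -> (1.5,-54.507) [heading=240, draw]
    RT 30: heading 240 -> 210
    FD 15: (1.5,-54.507) -> (-11.49,-62.007) [heading=210, draw]
    -- iteration 4/4 --
    FD 4: (-11.49,-62.007) -> (-14.954,-64.007) [heading=210, draw]
    RT 30: heading 210 -> 180
    FD 15: (-14.954,-64.007) -> (-29.954,-64.007) [heading=180, draw]
  ]
  -- iteration 2/4 --
  RT 60: heading 180 -> 120
  FD 18: (-29.954,-64.007) -> (-38.954,-48.419) [heading=120, draw]
  REPEAT 4 [
    -- iteration 1/4 --
    FD 4: (-38.954,-48.419) -> (-40.954,-44.954) [heading=120, draw]
    RT 30: heading 120 -> 90
    FD 15: (-40.954,-44.954) -> (-40.954,-29.954) [heading=90, draw]
    -- iteration 2/4 --
    FD 4: (-40.954,-29.954) -> (-40.954,-25.954) [heading=90, draw]
    RT 30: heading 90 -> 60
    FD 15: (-40.954,-25.954) -> (-33.454,-12.964) [heading=60, draw]
    -- iteration 3/4 --
    FD 4: (-33.454,-12.964) -> (-31.454,-9.5) [heading=60, draw]
    RT 30: heading 60 -> 30
    FD 15: (-31.454,-9.5) -> (-18.464,-2) [heading=30, draw]
    -- iteration 4/4 --
    FD 4: (-18.464,-2) -> (-15,0) [heading=30, draw]
    RT 30: heading 30 -> 0
    FD 15: (-15,0) -> (0,0) [heading=0, draw]
  ]
  -- iteration 3/4 --
  RT 60: heading 0 -> 300
  FD 18: (0,0) -> (9,-15.588) [heading=300, draw]
  REPEAT 4 [
    -- iteration 1/4 --
    FD 4: (9,-15.588) -> (11,-19.053) [heading=300, draw]
    RT 30: heading 300 -> 270
    FD 15: (11,-19.053) -> (11,-34.053) [heading=270, draw]
    -- iteration 2/4 --
    FD 4: (11,-34.053) -> (11,-38.053) [heading=270, draw]
    RT 30: heading 270 -> 240
    FD 15: (11,-38.053) -> (3.5,-51.043) [heading=240, draw]
    -- iteration 3/4 --
    FD 4: (3.5,-51.043) -> (1.5,-54.507) [heading=240, draw]
    RT 30: heading 240 -> 210
    FD 15: (1.5,-54.507) -> (-11.49,-62.007) [heading=210, draw]
    -- iteration 4/4 --
    FD 4: (-11.49,-62.007) -> (-14.954,-64.007) [heading=210, draw]
    RT 30: heading 210 -> 180
    FD 15: (-14.954,-64.007) -> (-29.954,-64.007) [heading=180, draw]
  ]
  -- iteration 4/4 --
  RT 60: heading 180 -> 120
  FD 18: (-29.954,-64.007) -> (-38.954,-48.419) [heading=120, draw]
  REPEAT 4 [
    -- iteration 1/4 --
    FD 4: (-38.954,-48.419) -> (-40.954,-44.954) [heading=120, draw]
    RT 30: heading 120 -> 90
    FD 15: (-40.954,-44.954) -> (-40.954,-29.954) [heading=90, draw]
    -- iteration 2/4 --
    FD 4: (-40.954,-29.954) -> (-40.954,-25.954) [heading=90, draw]
    RT 30: heading 90 -> 60
    FD 15: (-40.954,-25.954) -> (-33.454,-12.964) [heading=60, draw]
    -- iteration 3/4 --
    FD 4: (-33.454,-12.964) -> (-31.454,-9.5) [heading=60, draw]
    RT 30: heading 60 -> 30
    FD 15: (-31.454,-9.5) -> (-18.464,-2) [heading=30, draw]
    -- iteration 4/4 --
    FD 4: (-18.464,-2) -> (-15,0) [heading=30, draw]
    RT 30: heading 30 -> 0
    FD 15: (-15,0) -> (0,0) [heading=0, draw]
  ]
]
Final: pos=(0,0), heading=0, 36 segment(s) drawn

Answer: 0 0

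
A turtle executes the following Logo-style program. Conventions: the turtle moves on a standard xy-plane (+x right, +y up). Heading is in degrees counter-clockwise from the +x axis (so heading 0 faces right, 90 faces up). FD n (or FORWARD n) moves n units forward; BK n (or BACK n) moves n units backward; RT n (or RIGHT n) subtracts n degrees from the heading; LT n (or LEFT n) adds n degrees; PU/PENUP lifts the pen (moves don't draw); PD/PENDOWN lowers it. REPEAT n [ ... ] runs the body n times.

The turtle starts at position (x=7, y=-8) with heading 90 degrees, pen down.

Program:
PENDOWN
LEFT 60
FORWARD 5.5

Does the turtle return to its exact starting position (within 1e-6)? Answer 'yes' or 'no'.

Answer: no

Derivation:
Executing turtle program step by step:
Start: pos=(7,-8), heading=90, pen down
PD: pen down
LT 60: heading 90 -> 150
FD 5.5: (7,-8) -> (2.237,-5.25) [heading=150, draw]
Final: pos=(2.237,-5.25), heading=150, 1 segment(s) drawn

Start position: (7, -8)
Final position: (2.237, -5.25)
Distance = 5.5; >= 1e-6 -> NOT closed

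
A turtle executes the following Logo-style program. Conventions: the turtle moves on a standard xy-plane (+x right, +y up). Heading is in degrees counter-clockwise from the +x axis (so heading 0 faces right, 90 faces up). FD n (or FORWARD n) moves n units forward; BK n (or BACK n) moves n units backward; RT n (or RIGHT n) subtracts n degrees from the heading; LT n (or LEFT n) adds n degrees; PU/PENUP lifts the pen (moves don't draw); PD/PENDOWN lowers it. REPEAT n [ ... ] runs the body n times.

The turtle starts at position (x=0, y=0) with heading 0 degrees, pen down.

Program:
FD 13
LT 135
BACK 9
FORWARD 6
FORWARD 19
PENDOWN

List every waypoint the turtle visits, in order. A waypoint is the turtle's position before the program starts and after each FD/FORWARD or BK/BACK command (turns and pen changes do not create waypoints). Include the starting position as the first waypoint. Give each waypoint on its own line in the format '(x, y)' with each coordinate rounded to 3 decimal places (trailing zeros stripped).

Answer: (0, 0)
(13, 0)
(19.364, -6.364)
(15.121, -2.121)
(1.686, 11.314)

Derivation:
Executing turtle program step by step:
Start: pos=(0,0), heading=0, pen down
FD 13: (0,0) -> (13,0) [heading=0, draw]
LT 135: heading 0 -> 135
BK 9: (13,0) -> (19.364,-6.364) [heading=135, draw]
FD 6: (19.364,-6.364) -> (15.121,-2.121) [heading=135, draw]
FD 19: (15.121,-2.121) -> (1.686,11.314) [heading=135, draw]
PD: pen down
Final: pos=(1.686,11.314), heading=135, 4 segment(s) drawn
Waypoints (5 total):
(0, 0)
(13, 0)
(19.364, -6.364)
(15.121, -2.121)
(1.686, 11.314)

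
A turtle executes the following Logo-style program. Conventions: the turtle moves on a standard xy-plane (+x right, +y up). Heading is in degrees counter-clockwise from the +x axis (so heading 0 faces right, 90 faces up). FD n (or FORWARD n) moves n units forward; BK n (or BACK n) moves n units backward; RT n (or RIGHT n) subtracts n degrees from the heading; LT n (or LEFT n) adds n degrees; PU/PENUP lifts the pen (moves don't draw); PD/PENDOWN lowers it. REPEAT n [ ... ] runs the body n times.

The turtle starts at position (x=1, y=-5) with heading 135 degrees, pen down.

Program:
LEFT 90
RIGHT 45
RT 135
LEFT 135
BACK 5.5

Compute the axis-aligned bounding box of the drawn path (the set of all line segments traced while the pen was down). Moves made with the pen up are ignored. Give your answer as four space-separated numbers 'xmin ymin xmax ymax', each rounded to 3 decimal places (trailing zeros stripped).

Executing turtle program step by step:
Start: pos=(1,-5), heading=135, pen down
LT 90: heading 135 -> 225
RT 45: heading 225 -> 180
RT 135: heading 180 -> 45
LT 135: heading 45 -> 180
BK 5.5: (1,-5) -> (6.5,-5) [heading=180, draw]
Final: pos=(6.5,-5), heading=180, 1 segment(s) drawn

Segment endpoints: x in {1, 6.5}, y in {-5, -5}
xmin=1, ymin=-5, xmax=6.5, ymax=-5

Answer: 1 -5 6.5 -5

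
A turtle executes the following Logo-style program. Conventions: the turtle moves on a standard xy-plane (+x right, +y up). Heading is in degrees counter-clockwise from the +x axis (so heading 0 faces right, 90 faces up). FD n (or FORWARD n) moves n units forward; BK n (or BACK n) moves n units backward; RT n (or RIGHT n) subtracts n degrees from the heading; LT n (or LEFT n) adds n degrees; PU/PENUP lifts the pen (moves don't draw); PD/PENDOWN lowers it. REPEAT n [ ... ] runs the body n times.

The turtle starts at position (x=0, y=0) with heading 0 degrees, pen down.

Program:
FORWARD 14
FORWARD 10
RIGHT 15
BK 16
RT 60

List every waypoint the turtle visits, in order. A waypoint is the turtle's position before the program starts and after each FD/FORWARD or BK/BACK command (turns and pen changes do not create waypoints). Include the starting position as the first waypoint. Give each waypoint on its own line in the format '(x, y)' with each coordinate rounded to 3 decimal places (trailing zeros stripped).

Answer: (0, 0)
(14, 0)
(24, 0)
(8.545, 4.141)

Derivation:
Executing turtle program step by step:
Start: pos=(0,0), heading=0, pen down
FD 14: (0,0) -> (14,0) [heading=0, draw]
FD 10: (14,0) -> (24,0) [heading=0, draw]
RT 15: heading 0 -> 345
BK 16: (24,0) -> (8.545,4.141) [heading=345, draw]
RT 60: heading 345 -> 285
Final: pos=(8.545,4.141), heading=285, 3 segment(s) drawn
Waypoints (4 total):
(0, 0)
(14, 0)
(24, 0)
(8.545, 4.141)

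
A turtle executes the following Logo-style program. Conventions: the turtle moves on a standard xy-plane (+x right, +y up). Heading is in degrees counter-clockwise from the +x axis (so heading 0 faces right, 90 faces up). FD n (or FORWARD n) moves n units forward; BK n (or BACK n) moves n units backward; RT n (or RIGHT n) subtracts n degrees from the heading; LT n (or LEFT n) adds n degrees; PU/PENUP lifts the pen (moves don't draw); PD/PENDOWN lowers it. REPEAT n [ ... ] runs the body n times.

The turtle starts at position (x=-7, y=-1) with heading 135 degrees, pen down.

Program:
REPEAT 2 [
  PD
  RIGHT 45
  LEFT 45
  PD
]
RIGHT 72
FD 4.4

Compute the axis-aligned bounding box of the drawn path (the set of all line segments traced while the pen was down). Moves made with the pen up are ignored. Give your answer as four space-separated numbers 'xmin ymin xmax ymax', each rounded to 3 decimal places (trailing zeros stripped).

Answer: -7 -1 -5.002 2.92

Derivation:
Executing turtle program step by step:
Start: pos=(-7,-1), heading=135, pen down
REPEAT 2 [
  -- iteration 1/2 --
  PD: pen down
  RT 45: heading 135 -> 90
  LT 45: heading 90 -> 135
  PD: pen down
  -- iteration 2/2 --
  PD: pen down
  RT 45: heading 135 -> 90
  LT 45: heading 90 -> 135
  PD: pen down
]
RT 72: heading 135 -> 63
FD 4.4: (-7,-1) -> (-5.002,2.92) [heading=63, draw]
Final: pos=(-5.002,2.92), heading=63, 1 segment(s) drawn

Segment endpoints: x in {-7, -5.002}, y in {-1, 2.92}
xmin=-7, ymin=-1, xmax=-5.002, ymax=2.92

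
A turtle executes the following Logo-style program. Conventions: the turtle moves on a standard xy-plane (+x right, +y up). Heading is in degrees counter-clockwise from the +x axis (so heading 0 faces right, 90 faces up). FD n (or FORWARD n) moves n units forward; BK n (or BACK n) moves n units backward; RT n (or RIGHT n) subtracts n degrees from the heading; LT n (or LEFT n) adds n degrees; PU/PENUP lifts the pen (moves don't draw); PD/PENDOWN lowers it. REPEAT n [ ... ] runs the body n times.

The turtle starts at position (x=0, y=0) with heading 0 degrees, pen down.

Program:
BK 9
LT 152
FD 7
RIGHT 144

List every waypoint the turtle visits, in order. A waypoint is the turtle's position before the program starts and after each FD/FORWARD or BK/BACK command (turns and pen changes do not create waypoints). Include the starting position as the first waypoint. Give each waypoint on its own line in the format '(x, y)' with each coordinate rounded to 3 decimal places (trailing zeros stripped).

Executing turtle program step by step:
Start: pos=(0,0), heading=0, pen down
BK 9: (0,0) -> (-9,0) [heading=0, draw]
LT 152: heading 0 -> 152
FD 7: (-9,0) -> (-15.181,3.286) [heading=152, draw]
RT 144: heading 152 -> 8
Final: pos=(-15.181,3.286), heading=8, 2 segment(s) drawn
Waypoints (3 total):
(0, 0)
(-9, 0)
(-15.181, 3.286)

Answer: (0, 0)
(-9, 0)
(-15.181, 3.286)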